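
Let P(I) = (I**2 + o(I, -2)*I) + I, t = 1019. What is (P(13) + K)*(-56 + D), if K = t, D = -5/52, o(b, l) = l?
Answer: -3427475/52 ≈ -65913.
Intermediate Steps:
D = -5/52 (D = -5*1/52 = -5/52 ≈ -0.096154)
P(I) = I**2 - I (P(I) = (I**2 - 2*I) + I = I**2 - I)
K = 1019
(P(13) + K)*(-56 + D) = (13*(-1 + 13) + 1019)*(-56 - 5/52) = (13*12 + 1019)*(-2917/52) = (156 + 1019)*(-2917/52) = 1175*(-2917/52) = -3427475/52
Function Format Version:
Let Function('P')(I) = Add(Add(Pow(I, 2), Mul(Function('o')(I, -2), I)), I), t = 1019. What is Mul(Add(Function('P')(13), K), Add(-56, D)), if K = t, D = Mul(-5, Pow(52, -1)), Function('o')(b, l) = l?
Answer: Rational(-3427475, 52) ≈ -65913.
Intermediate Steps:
D = Rational(-5, 52) (D = Mul(-5, Rational(1, 52)) = Rational(-5, 52) ≈ -0.096154)
Function('P')(I) = Add(Pow(I, 2), Mul(-1, I)) (Function('P')(I) = Add(Add(Pow(I, 2), Mul(-2, I)), I) = Add(Pow(I, 2), Mul(-1, I)))
K = 1019
Mul(Add(Function('P')(13), K), Add(-56, D)) = Mul(Add(Mul(13, Add(-1, 13)), 1019), Add(-56, Rational(-5, 52))) = Mul(Add(Mul(13, 12), 1019), Rational(-2917, 52)) = Mul(Add(156, 1019), Rational(-2917, 52)) = Mul(1175, Rational(-2917, 52)) = Rational(-3427475, 52)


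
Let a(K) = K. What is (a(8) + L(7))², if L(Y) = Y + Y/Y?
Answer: 256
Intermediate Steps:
L(Y) = 1 + Y (L(Y) = Y + 1 = 1 + Y)
(a(8) + L(7))² = (8 + (1 + 7))² = (8 + 8)² = 16² = 256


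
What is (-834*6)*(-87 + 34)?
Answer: 265212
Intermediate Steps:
(-834*6)*(-87 + 34) = -139*36*(-53) = -5004*(-53) = 265212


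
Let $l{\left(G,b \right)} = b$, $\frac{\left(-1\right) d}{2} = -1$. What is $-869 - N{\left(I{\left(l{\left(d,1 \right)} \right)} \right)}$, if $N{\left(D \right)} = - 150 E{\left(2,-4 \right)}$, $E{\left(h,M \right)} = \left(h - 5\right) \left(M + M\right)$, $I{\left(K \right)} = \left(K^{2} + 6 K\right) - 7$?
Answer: $2731$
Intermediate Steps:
$d = 2$ ($d = \left(-2\right) \left(-1\right) = 2$)
$I{\left(K \right)} = -7 + K^{2} + 6 K$
$E{\left(h,M \right)} = 2 M \left(-5 + h\right)$ ($E{\left(h,M \right)} = \left(-5 + h\right) 2 M = 2 M \left(-5 + h\right)$)
$N{\left(D \right)} = -3600$ ($N{\left(D \right)} = - 150 \cdot 2 \left(-4\right) \left(-5 + 2\right) = - 150 \cdot 2 \left(-4\right) \left(-3\right) = \left(-150\right) 24 = -3600$)
$-869 - N{\left(I{\left(l{\left(d,1 \right)} \right)} \right)} = -869 - -3600 = -869 + 3600 = 2731$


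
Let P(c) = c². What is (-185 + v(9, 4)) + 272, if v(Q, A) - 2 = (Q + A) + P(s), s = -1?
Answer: 103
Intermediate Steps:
v(Q, A) = 3 + A + Q (v(Q, A) = 2 + ((Q + A) + (-1)²) = 2 + ((A + Q) + 1) = 2 + (1 + A + Q) = 3 + A + Q)
(-185 + v(9, 4)) + 272 = (-185 + (3 + 4 + 9)) + 272 = (-185 + 16) + 272 = -169 + 272 = 103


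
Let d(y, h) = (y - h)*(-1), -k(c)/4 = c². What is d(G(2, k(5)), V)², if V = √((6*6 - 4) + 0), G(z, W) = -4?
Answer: 48 + 32*√2 ≈ 93.255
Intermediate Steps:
k(c) = -4*c²
V = 4*√2 (V = √((36 - 4) + 0) = √(32 + 0) = √32 = 4*√2 ≈ 5.6569)
d(y, h) = h - y
d(G(2, k(5)), V)² = (4*√2 - 1*(-4))² = (4*√2 + 4)² = (4 + 4*√2)²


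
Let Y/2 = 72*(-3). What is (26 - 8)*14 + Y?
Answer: -180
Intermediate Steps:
Y = -432 (Y = 2*(72*(-3)) = 2*(-216) = -432)
(26 - 8)*14 + Y = (26 - 8)*14 - 432 = 18*14 - 432 = 252 - 432 = -180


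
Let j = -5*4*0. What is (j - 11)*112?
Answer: -1232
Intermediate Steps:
j = 0 (j = -20*0 = 0)
(j - 11)*112 = (0 - 11)*112 = -11*112 = -1232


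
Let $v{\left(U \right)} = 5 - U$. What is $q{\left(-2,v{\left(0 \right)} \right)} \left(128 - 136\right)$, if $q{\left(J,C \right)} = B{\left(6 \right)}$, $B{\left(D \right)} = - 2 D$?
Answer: $96$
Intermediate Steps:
$q{\left(J,C \right)} = -12$ ($q{\left(J,C \right)} = \left(-2\right) 6 = -12$)
$q{\left(-2,v{\left(0 \right)} \right)} \left(128 - 136\right) = - 12 \left(128 - 136\right) = \left(-12\right) \left(-8\right) = 96$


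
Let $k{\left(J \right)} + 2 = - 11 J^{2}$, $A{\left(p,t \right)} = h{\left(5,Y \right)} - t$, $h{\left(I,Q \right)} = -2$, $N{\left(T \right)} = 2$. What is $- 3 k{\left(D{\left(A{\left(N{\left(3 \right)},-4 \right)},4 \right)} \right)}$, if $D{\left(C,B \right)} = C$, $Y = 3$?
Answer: $138$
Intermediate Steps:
$A{\left(p,t \right)} = -2 - t$
$k{\left(J \right)} = -2 - 11 J^{2}$
$- 3 k{\left(D{\left(A{\left(N{\left(3 \right)},-4 \right)},4 \right)} \right)} = - 3 \left(-2 - 11 \left(-2 - -4\right)^{2}\right) = - 3 \left(-2 - 11 \left(-2 + 4\right)^{2}\right) = - 3 \left(-2 - 11 \cdot 2^{2}\right) = - 3 \left(-2 - 44\right) = \left(-3\right) \left(-46\right) = 138$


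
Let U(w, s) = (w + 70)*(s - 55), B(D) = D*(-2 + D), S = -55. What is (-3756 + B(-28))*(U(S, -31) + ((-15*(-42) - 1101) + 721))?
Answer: 3032640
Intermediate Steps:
U(w, s) = (-55 + s)*(70 + w) (U(w, s) = (70 + w)*(-55 + s) = (-55 + s)*(70 + w))
(-3756 + B(-28))*(U(S, -31) + ((-15*(-42) - 1101) + 721)) = (-3756 - 28*(-2 - 28))*((-3850 - 55*(-55) + 70*(-31) - 31*(-55)) + ((-15*(-42) - 1101) + 721)) = (-3756 - 28*(-30))*((-3850 + 3025 - 2170 + 1705) + ((630 - 1101) + 721)) = (-3756 + 840)*(-1290 + (-471 + 721)) = -2916*(-1290 + 250) = -2916*(-1040) = 3032640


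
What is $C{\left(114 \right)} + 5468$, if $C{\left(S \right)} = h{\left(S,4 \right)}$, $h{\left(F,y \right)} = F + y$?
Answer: $5586$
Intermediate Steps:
$C{\left(S \right)} = 4 + S$ ($C{\left(S \right)} = S + 4 = 4 + S$)
$C{\left(114 \right)} + 5468 = \left(4 + 114\right) + 5468 = 118 + 5468 = 5586$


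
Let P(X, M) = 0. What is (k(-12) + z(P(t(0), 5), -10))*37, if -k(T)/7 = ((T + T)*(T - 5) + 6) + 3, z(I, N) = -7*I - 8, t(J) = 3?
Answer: -108299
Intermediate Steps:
z(I, N) = -8 - 7*I
k(T) = -63 - 14*T*(-5 + T) (k(T) = -7*(((T + T)*(T - 5) + 6) + 3) = -7*(((2*T)*(-5 + T) + 6) + 3) = -7*((2*T*(-5 + T) + 6) + 3) = -7*((6 + 2*T*(-5 + T)) + 3) = -7*(9 + 2*T*(-5 + T)) = -63 - 14*T*(-5 + T))
(k(-12) + z(P(t(0), 5), -10))*37 = ((-63 - 14*(-12)**2 + 70*(-12)) + (-8 - 7*0))*37 = ((-63 - 14*144 - 840) + (-8 + 0))*37 = ((-63 - 2016 - 840) - 8)*37 = (-2919 - 8)*37 = -2927*37 = -108299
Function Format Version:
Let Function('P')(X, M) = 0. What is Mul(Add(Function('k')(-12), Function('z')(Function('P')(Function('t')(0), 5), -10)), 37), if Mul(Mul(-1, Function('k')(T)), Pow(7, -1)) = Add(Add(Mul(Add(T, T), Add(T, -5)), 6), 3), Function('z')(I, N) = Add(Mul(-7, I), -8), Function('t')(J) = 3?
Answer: -108299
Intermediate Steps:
Function('z')(I, N) = Add(-8, Mul(-7, I))
Function('k')(T) = Add(-63, Mul(-14, T, Add(-5, T))) (Function('k')(T) = Mul(-7, Add(Add(Mul(Add(T, T), Add(T, -5)), 6), 3)) = Mul(-7, Add(Add(Mul(Mul(2, T), Add(-5, T)), 6), 3)) = Mul(-7, Add(Add(Mul(2, T, Add(-5, T)), 6), 3)) = Mul(-7, Add(Add(6, Mul(2, T, Add(-5, T))), 3)) = Mul(-7, Add(9, Mul(2, T, Add(-5, T)))) = Add(-63, Mul(-14, T, Add(-5, T))))
Mul(Add(Function('k')(-12), Function('z')(Function('P')(Function('t')(0), 5), -10)), 37) = Mul(Add(Add(-63, Mul(-14, Pow(-12, 2)), Mul(70, -12)), Add(-8, Mul(-7, 0))), 37) = Mul(Add(Add(-63, Mul(-14, 144), -840), Add(-8, 0)), 37) = Mul(Add(Add(-63, -2016, -840), -8), 37) = Mul(Add(-2919, -8), 37) = Mul(-2927, 37) = -108299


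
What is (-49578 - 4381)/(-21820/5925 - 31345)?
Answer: 63941415/37148189 ≈ 1.7213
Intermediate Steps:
(-49578 - 4381)/(-21820/5925 - 31345) = -53959/(-21820*1/5925 - 31345) = -53959/(-4364/1185 - 31345) = -53959/(-37148189/1185) = -53959*(-1185/37148189) = 63941415/37148189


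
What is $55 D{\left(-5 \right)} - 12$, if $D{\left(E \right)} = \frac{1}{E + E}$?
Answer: $- \frac{35}{2} \approx -17.5$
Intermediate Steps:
$D{\left(E \right)} = \frac{1}{2 E}$
$55 D{\left(-5 \right)} - 12 = 55 \frac{1}{2 \left(-5\right)} - 12 = 55 \cdot \frac{1}{2} \left(- \frac{1}{5}\right) - 12 = 55 \left(- \frac{1}{10}\right) - 12 = - \frac{11}{2} - 12 = - \frac{35}{2}$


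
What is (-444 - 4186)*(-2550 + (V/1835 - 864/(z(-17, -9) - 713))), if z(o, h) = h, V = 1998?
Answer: 1562805803352/132487 ≈ 1.1796e+7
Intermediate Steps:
(-444 - 4186)*(-2550 + (V/1835 - 864/(z(-17, -9) - 713))) = (-444 - 4186)*(-2550 + (1998/1835 - 864/(-9 - 713))) = -4630*(-2550 + (1998*(1/1835) - 864/(-722))) = -4630*(-2550 + (1998/1835 - 864*(-1/722))) = -4630*(-2550 + (1998/1835 + 432/361)) = -4630*(-2550 + 1513998/662435) = -4630*(-1687695252/662435) = 1562805803352/132487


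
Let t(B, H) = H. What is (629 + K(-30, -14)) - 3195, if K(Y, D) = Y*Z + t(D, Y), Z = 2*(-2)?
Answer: -2476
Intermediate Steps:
Z = -4
K(Y, D) = -3*Y (K(Y, D) = Y*(-4) + Y = -4*Y + Y = -3*Y)
(629 + K(-30, -14)) - 3195 = (629 - 3*(-30)) - 3195 = (629 + 90) - 3195 = 719 - 3195 = -2476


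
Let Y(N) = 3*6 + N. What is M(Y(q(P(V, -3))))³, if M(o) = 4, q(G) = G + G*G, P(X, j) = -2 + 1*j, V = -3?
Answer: 64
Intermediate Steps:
P(X, j) = -2 + j
q(G) = G + G²
Y(N) = 18 + N
M(Y(q(P(V, -3))))³ = 4³ = 64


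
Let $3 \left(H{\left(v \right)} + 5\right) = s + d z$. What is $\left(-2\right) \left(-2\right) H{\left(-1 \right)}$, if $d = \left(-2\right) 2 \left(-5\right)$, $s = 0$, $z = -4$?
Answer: $- \frac{380}{3} \approx -126.67$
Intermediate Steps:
$d = 20$ ($d = \left(-4\right) \left(-5\right) = 20$)
$H{\left(v \right)} = - \frac{95}{3}$ ($H{\left(v \right)} = -5 + \frac{0 + 20 \left(-4\right)}{3} = -5 + \frac{0 - 80}{3} = -5 + \frac{1}{3} \left(-80\right) = -5 - \frac{80}{3} = - \frac{95}{3}$)
$\left(-2\right) \left(-2\right) H{\left(-1 \right)} = \left(-2\right) \left(-2\right) \left(- \frac{95}{3}\right) = 4 \left(- \frac{95}{3}\right) = - \frac{380}{3}$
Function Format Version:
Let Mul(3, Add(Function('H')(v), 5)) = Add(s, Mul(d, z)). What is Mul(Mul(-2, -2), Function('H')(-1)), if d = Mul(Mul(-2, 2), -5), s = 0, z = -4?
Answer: Rational(-380, 3) ≈ -126.67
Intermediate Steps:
d = 20 (d = Mul(-4, -5) = 20)
Function('H')(v) = Rational(-95, 3) (Function('H')(v) = Add(-5, Mul(Rational(1, 3), Add(0, Mul(20, -4)))) = Add(-5, Mul(Rational(1, 3), Add(0, -80))) = Add(-5, Mul(Rational(1, 3), -80)) = Add(-5, Rational(-80, 3)) = Rational(-95, 3))
Mul(Mul(-2, -2), Function('H')(-1)) = Mul(Mul(-2, -2), Rational(-95, 3)) = Mul(4, Rational(-95, 3)) = Rational(-380, 3)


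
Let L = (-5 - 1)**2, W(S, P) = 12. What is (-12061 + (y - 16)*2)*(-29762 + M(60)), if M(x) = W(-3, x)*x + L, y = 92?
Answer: 345432454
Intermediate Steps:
L = 36 (L = (-6)**2 = 36)
M(x) = 36 + 12*x (M(x) = 12*x + 36 = 36 + 12*x)
(-12061 + (y - 16)*2)*(-29762 + M(60)) = (-12061 + (92 - 16)*2)*(-29762 + (36 + 12*60)) = (-12061 + 76*2)*(-29762 + (36 + 720)) = (-12061 + 152)*(-29762 + 756) = -11909*(-29006) = 345432454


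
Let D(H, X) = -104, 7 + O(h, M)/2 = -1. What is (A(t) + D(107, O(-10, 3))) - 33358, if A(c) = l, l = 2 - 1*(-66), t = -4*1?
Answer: -33394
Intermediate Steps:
O(h, M) = -16 (O(h, M) = -14 + 2*(-1) = -14 - 2 = -16)
t = -4
l = 68 (l = 2 + 66 = 68)
A(c) = 68
(A(t) + D(107, O(-10, 3))) - 33358 = (68 - 104) - 33358 = -36 - 33358 = -33394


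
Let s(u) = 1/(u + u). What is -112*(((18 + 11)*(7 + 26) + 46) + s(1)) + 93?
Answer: -112299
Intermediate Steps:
s(u) = 1/(2*u)
-112*(((18 + 11)*(7 + 26) + 46) + s(1)) + 93 = -112*(((18 + 11)*(7 + 26) + 46) + (½)/1) + 93 = -112*((29*33 + 46) + (½)*1) + 93 = -112*((957 + 46) + ½) + 93 = -112*(1003 + ½) + 93 = -112*2007/2 + 93 = -112392 + 93 = -112299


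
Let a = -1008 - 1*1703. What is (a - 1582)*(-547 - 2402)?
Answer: 12660057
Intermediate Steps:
a = -2711 (a = -1008 - 1703 = -2711)
(a - 1582)*(-547 - 2402) = (-2711 - 1582)*(-547 - 2402) = -4293*(-2949) = 12660057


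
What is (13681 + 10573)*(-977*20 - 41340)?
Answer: -1476583520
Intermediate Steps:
(13681 + 10573)*(-977*20 - 41340) = 24254*(-19540 - 41340) = 24254*(-60880) = -1476583520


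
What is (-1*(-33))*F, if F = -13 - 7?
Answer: -660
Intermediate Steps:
F = -20
(-1*(-33))*F = -1*(-33)*(-20) = 33*(-20) = -660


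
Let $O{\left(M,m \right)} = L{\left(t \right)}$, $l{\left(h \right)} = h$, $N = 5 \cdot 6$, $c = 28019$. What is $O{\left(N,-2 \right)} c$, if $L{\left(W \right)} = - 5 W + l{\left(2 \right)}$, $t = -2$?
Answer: $336228$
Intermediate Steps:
$N = 30$
$L{\left(W \right)} = 2 - 5 W$ ($L{\left(W \right)} = - 5 W + 2 = 2 - 5 W$)
$O{\left(M,m \right)} = 12$ ($O{\left(M,m \right)} = 2 - -10 = 2 + 10 = 12$)
$O{\left(N,-2 \right)} c = 12 \cdot 28019 = 336228$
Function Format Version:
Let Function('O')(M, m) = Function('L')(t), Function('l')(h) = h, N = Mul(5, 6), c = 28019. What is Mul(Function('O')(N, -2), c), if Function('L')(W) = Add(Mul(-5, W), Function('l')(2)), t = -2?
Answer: 336228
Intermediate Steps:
N = 30
Function('L')(W) = Add(2, Mul(-5, W)) (Function('L')(W) = Add(Mul(-5, W), 2) = Add(2, Mul(-5, W)))
Function('O')(M, m) = 12 (Function('O')(M, m) = Add(2, Mul(-5, -2)) = Add(2, 10) = 12)
Mul(Function('O')(N, -2), c) = Mul(12, 28019) = 336228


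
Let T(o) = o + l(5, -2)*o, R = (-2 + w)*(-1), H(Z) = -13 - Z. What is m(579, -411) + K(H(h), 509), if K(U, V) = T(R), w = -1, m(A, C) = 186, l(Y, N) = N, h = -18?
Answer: 183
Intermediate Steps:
R = 3 (R = (-2 - 1)*(-1) = -3*(-1) = 3)
T(o) = -o (T(o) = o - 2*o = -o)
K(U, V) = -3 (K(U, V) = -1*3 = -3)
m(579, -411) + K(H(h), 509) = 186 - 3 = 183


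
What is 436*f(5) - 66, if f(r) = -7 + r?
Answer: -938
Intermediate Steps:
436*f(5) - 66 = 436*(-7 + 5) - 66 = 436*(-2) - 66 = -872 - 66 = -938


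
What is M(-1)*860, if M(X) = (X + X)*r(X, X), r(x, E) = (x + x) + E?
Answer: 5160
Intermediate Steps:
r(x, E) = E + 2*x (r(x, E) = 2*x + E = E + 2*x)
M(X) = 6*X**2 (M(X) = (X + X)*(X + 2*X) = (2*X)*(3*X) = 6*X**2)
M(-1)*860 = (6*(-1)**2)*860 = (6*1)*860 = 6*860 = 5160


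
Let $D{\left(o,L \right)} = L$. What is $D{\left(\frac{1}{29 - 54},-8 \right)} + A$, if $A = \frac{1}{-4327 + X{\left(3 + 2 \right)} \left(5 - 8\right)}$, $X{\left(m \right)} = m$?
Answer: $- \frac{34737}{4342} \approx -8.0002$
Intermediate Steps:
$A = - \frac{1}{4342}$ ($A = \frac{1}{-4327 + \left(3 + 2\right) \left(5 - 8\right)} = \frac{1}{-4327 + 5 \left(-3\right)} = \frac{1}{-4327 - 15} = \frac{1}{-4342} = - \frac{1}{4342} \approx -0.00023031$)
$D{\left(\frac{1}{29 - 54},-8 \right)} + A = -8 - \frac{1}{4342} = - \frac{34737}{4342}$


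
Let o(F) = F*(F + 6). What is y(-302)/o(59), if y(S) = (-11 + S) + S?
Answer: -123/767 ≈ -0.16037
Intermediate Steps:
o(F) = F*(6 + F)
y(S) = -11 + 2*S
y(-302)/o(59) = (-11 + 2*(-302))/((59*(6 + 59))) = (-11 - 604)/((59*65)) = -615/3835 = -615*1/3835 = -123/767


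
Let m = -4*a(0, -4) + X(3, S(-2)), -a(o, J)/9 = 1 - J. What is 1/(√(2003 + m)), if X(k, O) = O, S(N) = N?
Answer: √2181/2181 ≈ 0.021413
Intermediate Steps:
a(o, J) = -9 + 9*J (a(o, J) = -9*(1 - J) = -9 + 9*J)
m = 178 (m = -4*(-9 + 9*(-4)) - 2 = -4*(-9 - 36) - 2 = -4*(-45) - 2 = 180 - 2 = 178)
1/(√(2003 + m)) = 1/(√(2003 + 178)) = 1/(√2181) = √2181/2181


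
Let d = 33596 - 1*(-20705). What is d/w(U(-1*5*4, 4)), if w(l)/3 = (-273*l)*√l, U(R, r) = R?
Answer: -4177*I*√5/12600 ≈ -0.74127*I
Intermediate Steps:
w(l) = -819*l^(3/2) (w(l) = 3*((-273*l)*√l) = 3*(-273*l^(3/2)) = -819*l^(3/2))
d = 54301 (d = 33596 + 20705 = 54301)
d/w(U(-1*5*4, 4)) = 54301/((-819*8*(-5*I*√5))) = 54301/((-819*(-40*I*√5))) = 54301/((-(-32760)*I*√5)) = 54301/((32760*I*√5)) = 54301*(-I*√5/163800) = -4177*I*√5/12600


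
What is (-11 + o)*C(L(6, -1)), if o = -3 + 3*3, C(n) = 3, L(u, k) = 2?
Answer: -15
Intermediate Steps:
o = 6 (o = -3 + 9 = 6)
(-11 + o)*C(L(6, -1)) = (-11 + 6)*3 = -5*3 = -15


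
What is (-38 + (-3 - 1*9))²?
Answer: 2500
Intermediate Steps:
(-38 + (-3 - 1*9))² = (-38 + (-3 - 9))² = (-38 - 12)² = (-50)² = 2500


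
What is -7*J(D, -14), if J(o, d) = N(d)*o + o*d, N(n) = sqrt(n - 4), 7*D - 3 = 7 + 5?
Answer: 210 - 45*I*sqrt(2) ≈ 210.0 - 63.64*I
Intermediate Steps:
D = 15/7 (D = 3/7 + (7 + 5)/7 = 3/7 + (1/7)*12 = 3/7 + 12/7 = 15/7 ≈ 2.1429)
N(n) = sqrt(-4 + n)
J(o, d) = d*o + o*sqrt(-4 + d) (J(o, d) = sqrt(-4 + d)*o + o*d = o*sqrt(-4 + d) + d*o = d*o + o*sqrt(-4 + d))
-7*J(D, -14) = -15*(-14 + sqrt(-4 - 14)) = -15*(-14 + sqrt(-18)) = -15*(-14 + 3*I*sqrt(2)) = -7*(-30 + 45*I*sqrt(2)/7) = 210 - 45*I*sqrt(2)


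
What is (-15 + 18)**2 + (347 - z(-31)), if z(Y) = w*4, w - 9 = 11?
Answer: 276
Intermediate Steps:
w = 20 (w = 9 + 11 = 20)
z(Y) = 80 (z(Y) = 20*4 = 80)
(-15 + 18)**2 + (347 - z(-31)) = (-15 + 18)**2 + (347 - 1*80) = 3**2 + (347 - 80) = 9 + 267 = 276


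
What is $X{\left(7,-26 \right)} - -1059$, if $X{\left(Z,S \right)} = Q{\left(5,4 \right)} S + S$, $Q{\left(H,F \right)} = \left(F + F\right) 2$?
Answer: $617$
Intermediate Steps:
$Q{\left(H,F \right)} = 4 F$ ($Q{\left(H,F \right)} = 2 F 2 = 4 F$)
$X{\left(Z,S \right)} = 17 S$ ($X{\left(Z,S \right)} = 4 \cdot 4 S + S = 16 S + S = 17 S$)
$X{\left(7,-26 \right)} - -1059 = 17 \left(-26\right) - -1059 = -442 + 1059 = 617$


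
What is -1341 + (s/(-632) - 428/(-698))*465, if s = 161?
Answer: -259019253/220568 ≈ -1174.3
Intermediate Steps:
-1341 + (s/(-632) - 428/(-698))*465 = -1341 + (161/(-632) - 428/(-698))*465 = -1341 + (161*(-1/632) - 428*(-1/698))*465 = -1341 + (-161/632 + 214/349)*465 = -1341 + (79059/220568)*465 = -1341 + 36762435/220568 = -259019253/220568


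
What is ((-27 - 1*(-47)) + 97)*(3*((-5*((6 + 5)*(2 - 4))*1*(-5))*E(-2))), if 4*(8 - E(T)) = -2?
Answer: -1640925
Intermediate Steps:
E(T) = 17/2 (E(T) = 8 - ¼*(-2) = 8 + ½ = 17/2)
((-27 - 1*(-47)) + 97)*(3*((-5*((6 + 5)*(2 - 4))*1*(-5))*E(-2))) = ((-27 - 1*(-47)) + 97)*(3*(-5*((6 + 5)*(2 - 4))*1*(-5)*(17/2))) = ((-27 + 47) + 97)*(3*(-5*(11*(-2))*1*(-5)*(17/2))) = (20 + 97)*(3*(-5*(-22*1)*(-5)*(17/2))) = 117*(3*(-(-110)*(-5)*(17/2))) = 117*(3*(-5*110*(17/2))) = 117*(3*(-550*17/2)) = 117*(3*(-4675)) = 117*(-14025) = -1640925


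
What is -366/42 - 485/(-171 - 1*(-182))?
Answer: -4066/77 ≈ -52.805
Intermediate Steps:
-366/42 - 485/(-171 - 1*(-182)) = -366*1/42 - 485/(-171 + 182) = -61/7 - 485/11 = -4066/77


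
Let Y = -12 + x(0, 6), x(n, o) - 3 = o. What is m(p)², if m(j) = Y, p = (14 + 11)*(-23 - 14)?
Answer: 9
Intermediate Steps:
p = -925 (p = 25*(-37) = -925)
x(n, o) = 3 + o
Y = -3 (Y = -12 + (3 + 6) = -12 + 9 = -3)
m(j) = -3
m(p)² = (-3)² = 9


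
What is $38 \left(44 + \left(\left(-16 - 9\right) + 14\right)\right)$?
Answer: $1254$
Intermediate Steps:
$38 \left(44 + \left(\left(-16 - 9\right) + 14\right)\right) = 38 \left(44 + \left(-25 + 14\right)\right) = 38 \left(44 - 11\right) = 38 \cdot 33 = 1254$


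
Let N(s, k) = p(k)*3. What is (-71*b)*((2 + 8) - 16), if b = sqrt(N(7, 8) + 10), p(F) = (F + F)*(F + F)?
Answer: 426*sqrt(778) ≈ 11882.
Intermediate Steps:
p(F) = 4*F**2 (p(F) = (2*F)*(2*F) = 4*F**2)
N(s, k) = 12*k**2 (N(s, k) = (4*k**2)*3 = 12*k**2)
b = sqrt(778) (b = sqrt(12*8**2 + 10) = sqrt(12*64 + 10) = sqrt(768 + 10) = sqrt(778) ≈ 27.893)
(-71*b)*((2 + 8) - 16) = (-71*sqrt(778))*((2 + 8) - 16) = (-71*sqrt(778))*(10 - 16) = -71*sqrt(778)*(-6) = 426*sqrt(778)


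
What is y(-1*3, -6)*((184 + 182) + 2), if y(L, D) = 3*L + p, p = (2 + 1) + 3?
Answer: -1104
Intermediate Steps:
p = 6 (p = 3 + 3 = 6)
y(L, D) = 6 + 3*L (y(L, D) = 3*L + 6 = 6 + 3*L)
y(-1*3, -6)*((184 + 182) + 2) = (6 + 3*(-1*3))*((184 + 182) + 2) = (6 + 3*(-3))*(366 + 2) = (6 - 9)*368 = -3*368 = -1104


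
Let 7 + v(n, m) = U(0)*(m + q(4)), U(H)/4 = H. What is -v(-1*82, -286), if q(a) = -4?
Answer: 7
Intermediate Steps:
U(H) = 4*H
v(n, m) = -7 (v(n, m) = -7 + (4*0)*(m - 4) = -7 + 0*(-4 + m) = -7 + 0 = -7)
-v(-1*82, -286) = -1*(-7) = 7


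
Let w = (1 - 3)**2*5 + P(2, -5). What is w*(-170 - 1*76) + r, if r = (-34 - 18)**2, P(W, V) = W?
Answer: -2708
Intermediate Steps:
r = 2704 (r = (-52)**2 = 2704)
w = 22 (w = (1 - 3)**2*5 + 2 = (-2)**2*5 + 2 = 4*5 + 2 = 20 + 2 = 22)
w*(-170 - 1*76) + r = 22*(-170 - 1*76) + 2704 = 22*(-170 - 76) + 2704 = 22*(-246) + 2704 = -5412 + 2704 = -2708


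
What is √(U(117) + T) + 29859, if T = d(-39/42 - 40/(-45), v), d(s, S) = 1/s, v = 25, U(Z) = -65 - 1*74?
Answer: 29859 + I*√4105/5 ≈ 29859.0 + 12.814*I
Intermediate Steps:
U(Z) = -139 (U(Z) = -65 - 74 = -139)
T = -126/5 (T = 1/(-39/42 - 40/(-45)) = 1/(-39*1/42 - 40*(-1/45)) = 1/(-13/14 + 8/9) = 1/(-5/126) = -126/5 ≈ -25.200)
√(U(117) + T) + 29859 = √(-139 - 126/5) + 29859 = √(-821/5) + 29859 = I*√4105/5 + 29859 = 29859 + I*√4105/5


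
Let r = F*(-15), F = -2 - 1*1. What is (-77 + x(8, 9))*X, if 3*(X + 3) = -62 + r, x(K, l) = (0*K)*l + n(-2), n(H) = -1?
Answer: 676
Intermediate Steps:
F = -3 (F = -2 - 1 = -3)
r = 45 (r = -3*(-15) = 45)
x(K, l) = -1 (x(K, l) = (0*K)*l - 1 = 0*l - 1 = 0 - 1 = -1)
X = -26/3 (X = -3 + (-62 + 45)/3 = -3 + (⅓)*(-17) = -3 - 17/3 = -26/3 ≈ -8.6667)
(-77 + x(8, 9))*X = (-77 - 1)*(-26/3) = -78*(-26/3) = 676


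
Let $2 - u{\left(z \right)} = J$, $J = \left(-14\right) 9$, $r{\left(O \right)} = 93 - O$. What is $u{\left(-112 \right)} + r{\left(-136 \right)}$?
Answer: $357$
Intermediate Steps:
$J = -126$
$u{\left(z \right)} = 128$ ($u{\left(z \right)} = 2 - -126 = 2 + 126 = 128$)
$u{\left(-112 \right)} + r{\left(-136 \right)} = 128 + \left(93 - -136\right) = 128 + \left(93 + 136\right) = 128 + 229 = 357$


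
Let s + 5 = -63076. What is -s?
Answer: 63081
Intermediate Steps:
s = -63081 (s = -5 - 63076 = -63081)
-s = -1*(-63081) = 63081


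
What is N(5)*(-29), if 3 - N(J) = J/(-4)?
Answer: -493/4 ≈ -123.25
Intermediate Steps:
N(J) = 3 + J/4 (N(J) = 3 - J/(-4) = 3 - J*(-1)/4 = 3 - (-1)*J/4 = 3 + J/4)
N(5)*(-29) = (3 + (¼)*5)*(-29) = (3 + 5/4)*(-29) = (17/4)*(-29) = -493/4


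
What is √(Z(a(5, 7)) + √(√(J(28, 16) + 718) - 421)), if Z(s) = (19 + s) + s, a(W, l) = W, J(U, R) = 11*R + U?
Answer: √(29 + I*√(421 - √922)) ≈ 5.661 + 1.7457*I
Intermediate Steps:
J(U, R) = U + 11*R
Z(s) = 19 + 2*s
√(Z(a(5, 7)) + √(√(J(28, 16) + 718) - 421)) = √((19 + 2*5) + √(√((28 + 11*16) + 718) - 421)) = √((19 + 10) + √(√((28 + 176) + 718) - 421)) = √(29 + √(√(204 + 718) - 421)) = √(29 + √(√922 - 421)) = √(29 + √(-421 + √922))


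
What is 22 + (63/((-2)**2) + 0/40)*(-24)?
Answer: -356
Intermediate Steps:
22 + (63/((-2)**2) + 0/40)*(-24) = 22 + (63/4 + 0*(1/40))*(-24) = 22 + (63*(1/4) + 0)*(-24) = 22 + (63/4 + 0)*(-24) = 22 + (63/4)*(-24) = 22 - 378 = -356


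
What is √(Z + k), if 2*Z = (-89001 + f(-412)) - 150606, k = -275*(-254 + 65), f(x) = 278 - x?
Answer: I*√269934/2 ≈ 259.78*I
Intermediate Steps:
k = 51975 (k = -275*(-189) = 51975)
Z = -238917/2 (Z = ((-89001 + (278 - 1*(-412))) - 150606)/2 = ((-89001 + (278 + 412)) - 150606)/2 = ((-89001 + 690) - 150606)/2 = (-88311 - 150606)/2 = (½)*(-238917) = -238917/2 ≈ -1.1946e+5)
√(Z + k) = √(-238917/2 + 51975) = √(-134967/2) = I*√269934/2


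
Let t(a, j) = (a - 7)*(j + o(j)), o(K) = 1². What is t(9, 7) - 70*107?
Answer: -7474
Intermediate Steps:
o(K) = 1
t(a, j) = (1 + j)*(-7 + a) (t(a, j) = (a - 7)*(j + 1) = (-7 + a)*(1 + j) = (1 + j)*(-7 + a))
t(9, 7) - 70*107 = (-7 + 9 - 7*7 + 9*7) - 70*107 = (-7 + 9 - 49 + 63) - 7490 = 16 - 7490 = -7474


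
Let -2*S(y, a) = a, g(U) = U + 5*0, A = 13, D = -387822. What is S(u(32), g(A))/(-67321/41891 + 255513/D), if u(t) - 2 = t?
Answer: 35200211371/12270753315 ≈ 2.8686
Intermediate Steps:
g(U) = U (g(U) = U + 0 = U)
u(t) = 2 + t
S(y, a) = -a/2
S(u(32), g(A))/(-67321/41891 + 255513/D) = (-1/2*13)/(-67321/41891 + 255513/(-387822)) = -13/(2*(-67321*1/41891 + 255513*(-1/387822))) = -13/(2*(-67321/41891 - 85171/129274)) = -13/(2*(-12270753315/5415417134)) = -13/2*(-5415417134/12270753315) = 35200211371/12270753315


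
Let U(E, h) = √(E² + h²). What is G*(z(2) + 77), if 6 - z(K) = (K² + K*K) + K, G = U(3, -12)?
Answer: 219*√17 ≈ 902.96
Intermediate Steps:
G = 3*√17 (G = √(3² + (-12)²) = √(9 + 144) = √153 = 3*√17 ≈ 12.369)
z(K) = 6 - K - 2*K² (z(K) = 6 - ((K² + K*K) + K) = 6 - ((K² + K²) + K) = 6 - (2*K² + K) = 6 - (K + 2*K²) = 6 + (-K - 2*K²) = 6 - K - 2*K²)
G*(z(2) + 77) = (3*√17)*((6 - 1*2 - 2*2²) + 77) = (3*√17)*((6 - 2 - 2*4) + 77) = (3*√17)*((6 - 2 - 8) + 77) = (3*√17)*(-4 + 77) = (3*√17)*73 = 219*√17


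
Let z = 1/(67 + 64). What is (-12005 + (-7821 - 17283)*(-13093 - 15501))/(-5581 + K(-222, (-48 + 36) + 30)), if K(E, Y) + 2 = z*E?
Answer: -94033342001/731595 ≈ -1.2853e+5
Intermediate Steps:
z = 1/131 ≈ 0.0076336
K(E, Y) = -2 + E/131
(-12005 + (-7821 - 17283)*(-13093 - 15501))/(-5581 + K(-222, (-48 + 36) + 30)) = (-12005 + (-7821 - 17283)*(-13093 - 15501))/(-5581 + (-2 + (1/131)*(-222))) = (-12005 - 25104*(-28594))/(-5581 + (-2 - 222/131)) = (-12005 + 717823776)/(-5581 - 484/131) = 717811771/(-731595/131) = 717811771*(-131/731595) = -94033342001/731595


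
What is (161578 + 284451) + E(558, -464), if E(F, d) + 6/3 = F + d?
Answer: 446121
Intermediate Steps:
E(F, d) = -2 + F + d (E(F, d) = -2 + (F + d) = -2 + F + d)
(161578 + 284451) + E(558, -464) = (161578 + 284451) + (-2 + 558 - 464) = 446029 + 92 = 446121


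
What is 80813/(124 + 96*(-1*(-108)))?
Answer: 80813/10492 ≈ 7.7023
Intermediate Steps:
80813/(124 + 96*(-1*(-108))) = 80813/(124 + 96*108) = 80813/(124 + 10368) = 80813/10492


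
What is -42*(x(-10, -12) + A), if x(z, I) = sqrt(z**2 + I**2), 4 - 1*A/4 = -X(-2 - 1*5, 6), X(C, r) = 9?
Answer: -2184 - 84*sqrt(61) ≈ -2840.1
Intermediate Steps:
A = 52 (A = 16 - (-4)*9 = 16 - 4*(-9) = 16 + 36 = 52)
x(z, I) = sqrt(I**2 + z**2)
-42*(x(-10, -12) + A) = -42*(sqrt((-12)**2 + (-10)**2) + 52) = -42*(sqrt(144 + 100) + 52) = -42*(sqrt(244) + 52) = -42*(2*sqrt(61) + 52) = -42*(52 + 2*sqrt(61)) = -2184 - 84*sqrt(61)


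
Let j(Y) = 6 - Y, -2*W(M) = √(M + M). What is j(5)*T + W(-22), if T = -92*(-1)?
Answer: 92 - I*√11 ≈ 92.0 - 3.3166*I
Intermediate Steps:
W(M) = -√2*√M/2 (W(M) = -√(M + M)/2 = -√2*√M/2)
T = 92
j(5)*T + W(-22) = (6 - 1*5)*92 - √2*√(-22)/2 = (6 - 5)*92 - √2*I*√22/2 = 1*92 - I*√11 = 92 - I*√11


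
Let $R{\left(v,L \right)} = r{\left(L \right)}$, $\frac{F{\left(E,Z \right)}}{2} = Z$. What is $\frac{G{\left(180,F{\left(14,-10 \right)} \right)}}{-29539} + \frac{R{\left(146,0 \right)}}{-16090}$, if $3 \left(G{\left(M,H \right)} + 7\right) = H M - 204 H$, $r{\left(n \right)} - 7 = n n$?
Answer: $- \frac{2668543}{475282510} \approx -0.0056146$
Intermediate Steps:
$F{\left(E,Z \right)} = 2 Z$
$r{\left(n \right)} = 7 + n^{2}$ ($r{\left(n \right)} = 7 + n n = 7 + n^{2}$)
$R{\left(v,L \right)} = 7 + L^{2}$
$G{\left(M,H \right)} = -7 - 68 H + \frac{H M}{3}$ ($G{\left(M,H \right)} = -7 + \frac{H M - 204 H}{3} = -7 + \frac{- 204 H + H M}{3} = -7 + \left(- 68 H + \frac{H M}{3}\right) = -7 - 68 H + \frac{H M}{3}$)
$\frac{G{\left(180,F{\left(14,-10 \right)} \right)}}{-29539} + \frac{R{\left(146,0 \right)}}{-16090} = \frac{-7 - 68 \cdot 2 \left(-10\right) + \frac{1}{3} \cdot 2 \left(-10\right) 180}{-29539} + \frac{7 + 0^{2}}{-16090} = \left(-7 - -1360 + \frac{1}{3} \left(-20\right) 180\right) \left(- \frac{1}{29539}\right) + \left(7 + 0\right) \left(- \frac{1}{16090}\right) = \left(-7 + 1360 - 1200\right) \left(- \frac{1}{29539}\right) + 7 \left(- \frac{1}{16090}\right) = 153 \left(- \frac{1}{29539}\right) - \frac{7}{16090} = - \frac{153}{29539} - \frac{7}{16090} = - \frac{2668543}{475282510}$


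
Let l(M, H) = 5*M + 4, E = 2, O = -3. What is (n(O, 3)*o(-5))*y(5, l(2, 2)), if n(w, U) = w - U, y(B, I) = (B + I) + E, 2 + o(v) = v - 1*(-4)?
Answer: 378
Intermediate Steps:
o(v) = 2 + v (o(v) = -2 + (v - 1*(-4)) = -2 + (v + 4) = -2 + (4 + v) = 2 + v)
l(M, H) = 4 + 5*M
y(B, I) = 2 + B + I (y(B, I) = (B + I) + 2 = 2 + B + I)
(n(O, 3)*o(-5))*y(5, l(2, 2)) = ((-3 - 1*3)*(2 - 5))*(2 + 5 + (4 + 5*2)) = ((-3 - 3)*(-3))*(2 + 5 + (4 + 10)) = (-6*(-3))*(2 + 5 + 14) = 18*21 = 378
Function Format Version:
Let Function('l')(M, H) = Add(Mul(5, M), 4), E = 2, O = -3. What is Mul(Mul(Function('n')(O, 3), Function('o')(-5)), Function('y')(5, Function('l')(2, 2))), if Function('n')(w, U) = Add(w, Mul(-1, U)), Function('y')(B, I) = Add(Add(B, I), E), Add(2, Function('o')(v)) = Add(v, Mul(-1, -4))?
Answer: 378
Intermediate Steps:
Function('o')(v) = Add(2, v) (Function('o')(v) = Add(-2, Add(v, Mul(-1, -4))) = Add(-2, Add(v, 4)) = Add(-2, Add(4, v)) = Add(2, v))
Function('l')(M, H) = Add(4, Mul(5, M))
Function('y')(B, I) = Add(2, B, I) (Function('y')(B, I) = Add(Add(B, I), 2) = Add(2, B, I))
Mul(Mul(Function('n')(O, 3), Function('o')(-5)), Function('y')(5, Function('l')(2, 2))) = Mul(Mul(Add(-3, Mul(-1, 3)), Add(2, -5)), Add(2, 5, Add(4, Mul(5, 2)))) = Mul(Mul(Add(-3, -3), -3), Add(2, 5, Add(4, 10))) = Mul(Mul(-6, -3), Add(2, 5, 14)) = Mul(18, 21) = 378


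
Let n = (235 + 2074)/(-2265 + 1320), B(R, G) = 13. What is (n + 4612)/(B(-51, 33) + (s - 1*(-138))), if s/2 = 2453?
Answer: 4356031/4778865 ≈ 0.91152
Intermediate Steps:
s = 4906 (s = 2*2453 = 4906)
n = -2309/945 (n = 2309/(-945) = 2309*(-1/945) = -2309/945 ≈ -2.4434)
(n + 4612)/(B(-51, 33) + (s - 1*(-138))) = (-2309/945 + 4612)/(13 + (4906 - 1*(-138))) = 4356031/(945*(13 + (4906 + 138))) = 4356031/(945*(13 + 5044)) = (4356031/945)/5057 = (4356031/945)*(1/5057) = 4356031/4778865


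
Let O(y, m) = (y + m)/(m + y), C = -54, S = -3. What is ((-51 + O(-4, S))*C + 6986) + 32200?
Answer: 41886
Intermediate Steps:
O(y, m) = 1 (O(y, m) = (m + y)/(m + y) = 1)
((-51 + O(-4, S))*C + 6986) + 32200 = ((-51 + 1)*(-54) + 6986) + 32200 = (-50*(-54) + 6986) + 32200 = (2700 + 6986) + 32200 = 9686 + 32200 = 41886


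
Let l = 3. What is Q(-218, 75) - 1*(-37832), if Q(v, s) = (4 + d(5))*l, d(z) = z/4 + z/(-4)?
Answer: 37844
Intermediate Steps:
d(z) = 0 (d(z) = z*(¼) + z*(-¼) = z/4 - z/4 = 0)
Q(v, s) = 12 (Q(v, s) = (4 + 0)*3 = 4*3 = 12)
Q(-218, 75) - 1*(-37832) = 12 - 1*(-37832) = 12 + 37832 = 37844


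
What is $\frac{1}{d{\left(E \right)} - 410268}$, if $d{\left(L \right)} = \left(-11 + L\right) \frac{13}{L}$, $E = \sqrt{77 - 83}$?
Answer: $- \frac{2461530}{1009855010599} - \frac{143 i \sqrt{6}}{1009855010599} \approx -2.4375 \cdot 10^{-6} - 3.4686 \cdot 10^{-10} i$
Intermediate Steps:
$E = i \sqrt{6}$ ($E = \sqrt{-6} = i \sqrt{6} \approx 2.4495 i$)
$d{\left(L \right)} = \frac{13 \left(-11 + L\right)}{L}$
$\frac{1}{d{\left(E \right)} - 410268} = \frac{1}{\left(13 - \frac{143}{i \sqrt{6}}\right) - 410268} = \frac{1}{\left(13 - 143 \left(- \frac{i \sqrt{6}}{6}\right)\right) - 410268} = \frac{1}{\left(13 + \frac{143 i \sqrt{6}}{6}\right) - 410268} = \frac{1}{-410255 + \frac{143 i \sqrt{6}}{6}}$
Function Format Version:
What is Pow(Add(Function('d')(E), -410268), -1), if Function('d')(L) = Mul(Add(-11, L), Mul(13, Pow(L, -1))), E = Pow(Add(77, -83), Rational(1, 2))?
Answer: Add(Rational(-2461530, 1009855010599), Mul(Rational(-143, 1009855010599), I, Pow(6, Rational(1, 2)))) ≈ Add(-2.4375e-6, Mul(-3.4686e-10, I))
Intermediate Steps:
E = Mul(I, Pow(6, Rational(1, 2))) (E = Pow(-6, Rational(1, 2)) = Mul(I, Pow(6, Rational(1, 2))) ≈ Mul(2.4495, I))
Function('d')(L) = Mul(13, Pow(L, -1), Add(-11, L))
Pow(Add(Function('d')(E), -410268), -1) = Pow(Add(Add(13, Mul(-143, Pow(Mul(I, Pow(6, Rational(1, 2))), -1))), -410268), -1) = Pow(Add(Add(13, Mul(-143, Mul(Rational(-1, 6), I, Pow(6, Rational(1, 2))))), -410268), -1) = Pow(Add(Add(13, Mul(Rational(143, 6), I, Pow(6, Rational(1, 2)))), -410268), -1) = Pow(Add(-410255, Mul(Rational(143, 6), I, Pow(6, Rational(1, 2)))), -1)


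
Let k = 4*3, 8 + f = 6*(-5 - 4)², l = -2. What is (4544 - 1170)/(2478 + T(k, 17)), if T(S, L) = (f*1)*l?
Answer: 1687/761 ≈ 2.2168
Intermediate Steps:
f = 478 (f = -8 + 6*(-5 - 4)² = -8 + 6*(-9)² = -8 + 6*81 = -8 + 486 = 478)
k = 12
T(S, L) = -956 (T(S, L) = (478*1)*(-2) = 478*(-2) = -956)
(4544 - 1170)/(2478 + T(k, 17)) = (4544 - 1170)/(2478 - 956) = 3374/1522 = 3374*(1/1522) = 1687/761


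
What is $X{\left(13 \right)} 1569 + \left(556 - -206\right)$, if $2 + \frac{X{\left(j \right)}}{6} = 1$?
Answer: $-8652$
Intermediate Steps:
$X{\left(j \right)} = -6$ ($X{\left(j \right)} = -12 + 6 \cdot 1 = -12 + 6 = -6$)
$X{\left(13 \right)} 1569 + \left(556 - -206\right) = \left(-6\right) 1569 + \left(556 - -206\right) = -9414 + \left(556 + 206\right) = -9414 + 762 = -8652$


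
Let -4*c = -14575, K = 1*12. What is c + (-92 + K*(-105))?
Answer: 9167/4 ≈ 2291.8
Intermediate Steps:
K = 12
c = 14575/4 (c = -1/4*(-14575) = 14575/4 ≈ 3643.8)
c + (-92 + K*(-105)) = 14575/4 + (-92 + 12*(-105)) = 14575/4 + (-92 - 1260) = 14575/4 - 1352 = 9167/4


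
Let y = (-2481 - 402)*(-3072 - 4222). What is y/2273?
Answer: 21028602/2273 ≈ 9251.5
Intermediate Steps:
y = 21028602 (y = -2883*(-7294) = 21028602)
y/2273 = 21028602/2273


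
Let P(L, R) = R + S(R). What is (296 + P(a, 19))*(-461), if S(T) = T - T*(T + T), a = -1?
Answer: 178868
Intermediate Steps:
S(T) = T - 2*T² (S(T) = T - T*2*T = T - 2*T²)
P(L, R) = R + R*(1 - 2*R)
(296 + P(a, 19))*(-461) = (296 + 2*19*(1 - 1*19))*(-461) = (296 + 2*19*(1 - 19))*(-461) = (296 + 2*19*(-18))*(-461) = (296 - 684)*(-461) = -388*(-461) = 178868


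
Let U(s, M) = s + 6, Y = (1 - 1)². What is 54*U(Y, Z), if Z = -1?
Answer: 324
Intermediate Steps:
Y = 0 (Y = 0² = 0)
U(s, M) = 6 + s
54*U(Y, Z) = 54*(6 + 0) = 54*6 = 324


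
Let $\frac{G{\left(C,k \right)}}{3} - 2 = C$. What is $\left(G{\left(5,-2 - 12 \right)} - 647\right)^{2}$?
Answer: $391876$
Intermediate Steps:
$G{\left(C,k \right)} = 6 + 3 C$
$\left(G{\left(5,-2 - 12 \right)} - 647\right)^{2} = \left(\left(6 + 3 \cdot 5\right) - 647\right)^{2} = \left(\left(6 + 15\right) - 647\right)^{2} = \left(21 - 647\right)^{2} = \left(-626\right)^{2} = 391876$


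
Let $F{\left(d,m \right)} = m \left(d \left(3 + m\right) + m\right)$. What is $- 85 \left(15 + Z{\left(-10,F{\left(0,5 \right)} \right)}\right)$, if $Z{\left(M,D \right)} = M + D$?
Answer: $-2550$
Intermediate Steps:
$F{\left(d,m \right)} = m \left(m + d \left(3 + m\right)\right)$
$Z{\left(M,D \right)} = D + M$
$- 85 \left(15 + Z{\left(-10,F{\left(0,5 \right)} \right)}\right) = - 85 \left(15 - \left(10 - 5 \left(5 + 3 \cdot 0 + 0 \cdot 5\right)\right)\right) = - 85 \left(15 - \left(10 - 5 \left(5 + 0 + 0\right)\right)\right) = - 85 \left(15 + \left(5 \cdot 5 - 10\right)\right) = - 85 \left(15 + \left(25 - 10\right)\right) = - 85 \left(15 + 15\right) = \left(-85\right) 30 = -2550$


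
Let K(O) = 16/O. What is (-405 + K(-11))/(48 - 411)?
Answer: 4471/3993 ≈ 1.1197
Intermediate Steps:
(-405 + K(-11))/(48 - 411) = (-405 + 16/(-11))/(48 - 411) = (-405 + 16*(-1/11))/(-363) = -(-405 - 16/11)/363 = -1/363*(-4471/11) = 4471/3993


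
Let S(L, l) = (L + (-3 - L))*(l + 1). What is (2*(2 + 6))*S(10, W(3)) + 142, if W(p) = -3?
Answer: 238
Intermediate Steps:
S(L, l) = -3 - 3*l (S(L, l) = -3*(1 + l) = -3 - 3*l)
(2*(2 + 6))*S(10, W(3)) + 142 = (2*(2 + 6))*(-3 - 3*(-3)) + 142 = (2*8)*(-3 + 9) + 142 = 16*6 + 142 = 96 + 142 = 238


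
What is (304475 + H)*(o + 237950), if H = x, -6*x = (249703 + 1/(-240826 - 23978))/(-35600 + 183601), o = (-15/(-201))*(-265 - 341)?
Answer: 285305176593856089917045/3938721308802 ≈ 7.2436e+10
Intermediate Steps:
o = -3030/67 (o = -15*(-1/201)*(-606) = (5/67)*(-606) = -3030/67 ≈ -45.224)
x = -66122353211/235147540824 (x = -(249703 + 1/(-240826 - 23978))/(6*(-35600 + 183601)) = -(249703 + 1/(-264804))/(6*148001) = -(249703 - 1/264804)/(6*148001) = -66122353211/(1588824*148001) = -⅙*66122353211/39191256804 = -66122353211/235147540824 ≈ -0.28120)
H = -66122353211/235147540824 ≈ -0.28120
(304475 + H)*(o + 237950) = (304475 - 66122353211/235147540824)*(-3030/67 + 237950) = (71596481370034189/235147540824)*(15939620/67) = 285305176593856089917045/3938721308802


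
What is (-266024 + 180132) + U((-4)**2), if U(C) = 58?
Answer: -85834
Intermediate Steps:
(-266024 + 180132) + U((-4)**2) = (-266024 + 180132) + 58 = -85892 + 58 = -85834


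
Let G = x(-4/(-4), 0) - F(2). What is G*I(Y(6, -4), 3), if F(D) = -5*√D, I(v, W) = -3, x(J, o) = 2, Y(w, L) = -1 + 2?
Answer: -6 - 15*√2 ≈ -27.213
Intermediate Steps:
Y(w, L) = 1
G = 2 + 5*√2 (G = 2 - (-5)*√2 = 2 + 5*√2 ≈ 9.0711)
G*I(Y(6, -4), 3) = (2 + 5*√2)*(-3) = -6 - 15*√2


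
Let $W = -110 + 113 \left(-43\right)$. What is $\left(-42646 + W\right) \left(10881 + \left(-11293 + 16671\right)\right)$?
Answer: $-774172285$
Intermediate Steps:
$W = -4969$ ($W = -110 - 4859 = -4969$)
$\left(-42646 + W\right) \left(10881 + \left(-11293 + 16671\right)\right) = \left(-42646 - 4969\right) \left(10881 + \left(-11293 + 16671\right)\right) = - 47615 \left(10881 + 5378\right) = \left(-47615\right) 16259 = -774172285$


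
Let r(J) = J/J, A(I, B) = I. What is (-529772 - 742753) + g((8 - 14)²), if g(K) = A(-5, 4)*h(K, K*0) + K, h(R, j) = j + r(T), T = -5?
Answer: -1272494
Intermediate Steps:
r(J) = 1
h(R, j) = 1 + j (h(R, j) = j + 1 = 1 + j)
g(K) = -5 + K (g(K) = -5*(1 + K*0) + K = -5*(1 + 0) + K = -5*1 + K = -5 + K)
(-529772 - 742753) + g((8 - 14)²) = (-529772 - 742753) + (-5 + (8 - 14)²) = -1272525 + (-5 + (-6)²) = -1272525 + (-5 + 36) = -1272525 + 31 = -1272494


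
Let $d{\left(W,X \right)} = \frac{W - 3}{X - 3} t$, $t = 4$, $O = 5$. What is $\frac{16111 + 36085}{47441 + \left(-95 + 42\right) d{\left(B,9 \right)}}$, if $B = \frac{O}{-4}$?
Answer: $\frac{313176}{285547} \approx 1.0968$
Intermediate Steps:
$B = - \frac{5}{4}$ ($B = \frac{5}{-4} = 5 \left(- \frac{1}{4}\right) = - \frac{5}{4} \approx -1.25$)
$d{\left(W,X \right)} = \frac{4 \left(-3 + W\right)}{-3 + X}$ ($d{\left(W,X \right)} = \frac{W - 3}{X - 3} \cdot 4 = \frac{-3 + W}{-3 + X} 4 = \frac{4 \left(-3 + W\right)}{-3 + X}$)
$\frac{16111 + 36085}{47441 + \left(-95 + 42\right) d{\left(B,9 \right)}} = \frac{16111 + 36085}{47441 + \left(-95 + 42\right) \frac{4 \left(-3 - \frac{5}{4}\right)}{-3 + 9}} = \frac{52196}{47441 - 53 \cdot 4 \cdot \frac{1}{6} \left(- \frac{17}{4}\right)} = \frac{52196}{47441 - - \frac{901}{6}} = \frac{52196}{47441 + \frac{901}{6}} = \frac{52196}{\frac{285547}{6}} = 52196 \cdot \frac{6}{285547} = \frac{313176}{285547}$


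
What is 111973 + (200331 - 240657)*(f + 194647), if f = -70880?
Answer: -4990916069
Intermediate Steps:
111973 + (200331 - 240657)*(f + 194647) = 111973 + (200331 - 240657)*(-70880 + 194647) = 111973 - 40326*123767 = 111973 - 4991028042 = -4990916069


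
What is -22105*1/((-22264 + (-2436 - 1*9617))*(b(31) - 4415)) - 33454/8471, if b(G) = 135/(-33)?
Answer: -259573622279/65725085178 ≈ -3.9494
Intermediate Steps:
b(G) = -45/11 (b(G) = 135*(-1/33) = -45/11)
-22105*1/((-22264 + (-2436 - 1*9617))*(b(31) - 4415)) - 33454/8471 = -22105*1/((-22264 + (-2436 - 1*9617))*(-45/11 - 4415)) - 33454/8471 = -22105*(-11/(48610*(-22264 + (-2436 - 9617)))) - 33454*1/8471 = -22105*(-11/(48610*(-22264 - 12053))) - 778/197 = -22105/((-34317*(-48610/11))) - 778/197 = -22105/1668149370/11 - 778/197 = -22105*11/1668149370 - 778/197 = -48631/333629874 - 778/197 = -259573622279/65725085178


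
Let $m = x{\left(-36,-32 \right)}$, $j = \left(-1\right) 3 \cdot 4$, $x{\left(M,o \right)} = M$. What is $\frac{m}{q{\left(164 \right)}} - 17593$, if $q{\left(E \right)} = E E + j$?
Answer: $- \frac{118242562}{6721} \approx -17593.0$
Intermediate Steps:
$j = -12$ ($j = \left(-3\right) 4 = -12$)
$m = -36$
$q{\left(E \right)} = -12 + E^{2}$ ($q{\left(E \right)} = E E - 12 = E^{2} - 12 = -12 + E^{2}$)
$\frac{m}{q{\left(164 \right)}} - 17593 = - \frac{36}{-12 + 164^{2}} - 17593 = - \frac{36}{-12 + 26896} - 17593 = - \frac{36}{26884} - 17593 = \left(-36\right) \frac{1}{26884} - 17593 = - \frac{9}{6721} - 17593 = - \frac{118242562}{6721}$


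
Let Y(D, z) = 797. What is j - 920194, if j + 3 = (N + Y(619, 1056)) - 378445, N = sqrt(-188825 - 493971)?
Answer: -1297845 + 2*I*sqrt(170699) ≈ -1.2978e+6 + 826.31*I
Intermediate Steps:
N = 2*I*sqrt(170699) (N = sqrt(-682796) = 2*I*sqrt(170699) ≈ 826.31*I)
j = -377651 + 2*I*sqrt(170699) (j = -3 + ((2*I*sqrt(170699) + 797) - 378445) = -3 + ((797 + 2*I*sqrt(170699)) - 378445) = -3 + (-377648 + 2*I*sqrt(170699)) = -377651 + 2*I*sqrt(170699) ≈ -3.7765e+5 + 826.31*I)
j - 920194 = (-377651 + 2*I*sqrt(170699)) - 920194 = -1297845 + 2*I*sqrt(170699)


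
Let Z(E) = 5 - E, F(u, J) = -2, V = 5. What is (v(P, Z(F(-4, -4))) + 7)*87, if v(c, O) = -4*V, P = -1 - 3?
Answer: -1131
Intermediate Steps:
P = -4
v(c, O) = -20 (v(c, O) = -4*5 = -20)
(v(P, Z(F(-4, -4))) + 7)*87 = (-20 + 7)*87 = -13*87 = -1131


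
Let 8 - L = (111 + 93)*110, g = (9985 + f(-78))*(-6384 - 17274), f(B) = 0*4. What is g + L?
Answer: -236247562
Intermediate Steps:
f(B) = 0
g = -236225130 (g = (9985 + 0)*(-6384 - 17274) = 9985*(-23658) = -236225130)
L = -22432 (L = 8 - (111 + 93)*110 = 8 - 204*110 = 8 - 1*22440 = 8 - 22440 = -22432)
g + L = -236225130 - 22432 = -236247562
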